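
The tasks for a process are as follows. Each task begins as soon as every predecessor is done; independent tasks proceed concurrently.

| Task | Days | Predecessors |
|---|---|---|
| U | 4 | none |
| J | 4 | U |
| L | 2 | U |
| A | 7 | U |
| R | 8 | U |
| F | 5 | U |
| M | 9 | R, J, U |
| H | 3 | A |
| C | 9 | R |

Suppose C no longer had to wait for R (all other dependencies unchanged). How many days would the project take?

Before: longest chain U→R→M = 4+8+9 = 21, finish 21.
Without R→C, C's earliest start moves from 12 to 0.
After: U→R→M = 4+8+9 = 21 → 21 days.

21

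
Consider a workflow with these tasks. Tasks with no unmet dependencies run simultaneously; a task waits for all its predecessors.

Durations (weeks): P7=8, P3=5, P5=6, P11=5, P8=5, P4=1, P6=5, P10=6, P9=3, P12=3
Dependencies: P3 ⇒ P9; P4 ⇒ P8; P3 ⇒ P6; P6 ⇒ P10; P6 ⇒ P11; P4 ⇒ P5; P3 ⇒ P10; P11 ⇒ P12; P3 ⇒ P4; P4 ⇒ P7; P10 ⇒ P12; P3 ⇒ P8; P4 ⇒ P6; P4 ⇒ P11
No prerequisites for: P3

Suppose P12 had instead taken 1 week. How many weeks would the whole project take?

18

The binding path is P3→P4→P6→P10→P12 = 5+1+5+6+3 = 20; finish at 20 weeks.
P12 lies on that path, so at 1 week the path becomes 18 weeks.
No other chain overtakes it, so the finish is 18 weeks.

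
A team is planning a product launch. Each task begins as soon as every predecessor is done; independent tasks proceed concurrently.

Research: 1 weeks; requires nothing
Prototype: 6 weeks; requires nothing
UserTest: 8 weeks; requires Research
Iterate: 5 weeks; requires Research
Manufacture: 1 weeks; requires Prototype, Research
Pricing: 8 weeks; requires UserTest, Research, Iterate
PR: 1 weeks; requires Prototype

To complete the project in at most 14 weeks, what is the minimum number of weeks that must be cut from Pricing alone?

3

Current finish: 17 weeks; target: 14.
Pricing is on every critical path, so each week cut from Pricing cuts the finish by one (this holds down to a finish of 10).
Need 17 − 14 = 3 weeks off Pricing → Pricing becomes 5 weeks, finish becomes 14.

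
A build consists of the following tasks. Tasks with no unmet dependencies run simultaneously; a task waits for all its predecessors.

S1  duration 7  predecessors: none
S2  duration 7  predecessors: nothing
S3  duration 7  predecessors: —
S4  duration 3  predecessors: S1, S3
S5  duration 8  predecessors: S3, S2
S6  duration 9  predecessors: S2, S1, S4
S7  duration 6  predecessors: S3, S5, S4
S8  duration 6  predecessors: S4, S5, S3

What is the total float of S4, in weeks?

2

S2→S5→S7 = 7+8+6 = 21 sets the makespan at 21 weeks.
Longest path through S4: 19 weeks (earliest finish 10, latest finish 12).
Slack of S4 = 9 − 7 = 2 weeks.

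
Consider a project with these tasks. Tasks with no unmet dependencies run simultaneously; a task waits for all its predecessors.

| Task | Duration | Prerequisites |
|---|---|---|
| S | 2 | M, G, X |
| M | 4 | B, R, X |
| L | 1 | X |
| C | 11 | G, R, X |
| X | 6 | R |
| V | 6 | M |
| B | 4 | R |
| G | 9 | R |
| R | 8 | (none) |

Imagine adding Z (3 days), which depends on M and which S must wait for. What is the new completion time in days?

Originally the project takes 28 days.
With Z inserted, S now waits for max(M, G, X, Z).
New critical path: R→G→C = 8+9+11 = 28 ⇒ 28 days.

28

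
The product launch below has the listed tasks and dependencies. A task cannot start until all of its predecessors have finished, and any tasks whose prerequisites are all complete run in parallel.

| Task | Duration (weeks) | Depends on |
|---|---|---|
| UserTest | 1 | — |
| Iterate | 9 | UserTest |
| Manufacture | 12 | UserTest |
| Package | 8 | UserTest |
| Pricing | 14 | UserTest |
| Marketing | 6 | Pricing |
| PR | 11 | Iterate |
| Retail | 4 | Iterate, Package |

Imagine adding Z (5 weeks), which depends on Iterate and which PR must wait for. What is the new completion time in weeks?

26

Originally the plan takes 21 weeks.
With Z inserted, PR now waits for max(Iterate, Z).
New critical path: UserTest→Iterate→Z→PR = 1+9+5+11 = 26 ⇒ 26 weeks.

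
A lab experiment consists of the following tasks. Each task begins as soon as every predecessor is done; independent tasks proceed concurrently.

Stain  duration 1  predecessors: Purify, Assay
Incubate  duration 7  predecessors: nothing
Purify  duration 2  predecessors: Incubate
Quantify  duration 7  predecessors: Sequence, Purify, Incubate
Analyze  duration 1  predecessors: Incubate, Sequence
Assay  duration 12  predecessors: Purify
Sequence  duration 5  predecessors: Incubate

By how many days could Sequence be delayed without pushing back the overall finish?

3

The longest chain is Incubate→Purify→Assay→Stain = 7+2+12+1 = 22; overall finish 22 days.
Sequence finishes as early as 12 and must finish by 15.
Float = 22 − 19 = 3.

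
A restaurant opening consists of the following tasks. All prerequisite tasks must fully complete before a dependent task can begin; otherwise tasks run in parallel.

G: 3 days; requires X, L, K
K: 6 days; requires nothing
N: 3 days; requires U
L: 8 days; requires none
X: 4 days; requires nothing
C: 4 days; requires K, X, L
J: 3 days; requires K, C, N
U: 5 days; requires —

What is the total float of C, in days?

Critical path: L→C→J = 8+4+3 = 15, so the finish is 15 days.
Longest path through C: 15 days (earliest finish 12, latest finish 12).
Float = 15 − 15 = 0.

0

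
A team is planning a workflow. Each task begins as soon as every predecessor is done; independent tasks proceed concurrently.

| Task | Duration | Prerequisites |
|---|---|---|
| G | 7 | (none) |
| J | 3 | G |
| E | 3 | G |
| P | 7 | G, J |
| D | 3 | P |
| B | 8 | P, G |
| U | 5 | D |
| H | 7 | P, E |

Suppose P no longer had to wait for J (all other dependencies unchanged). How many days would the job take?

22

With the dependency in place, G→J→P→D→U = 7+3+7+3+5 = 25 sets the finish at 25 days.
Without J→P, P's earliest start moves from 10 to 7.
New critical path: G→P→D→U = 7+7+3+5 = 22 ⇒ 22 days.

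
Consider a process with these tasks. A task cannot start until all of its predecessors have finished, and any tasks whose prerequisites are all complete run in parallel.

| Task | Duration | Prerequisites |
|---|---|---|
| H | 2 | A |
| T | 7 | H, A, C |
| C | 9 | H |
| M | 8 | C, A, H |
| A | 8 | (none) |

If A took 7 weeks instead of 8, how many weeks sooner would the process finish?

1

Baseline: A→H→C→M = 8+2+9+8 = 27 → 27 weeks.
Since A is critical, the -1 change carries straight to that chain (now 26 weeks).
The critical path is still A→H→C→M; finish is now 26 weeks.
Change in finish: 26 − 27 = -1 weeks.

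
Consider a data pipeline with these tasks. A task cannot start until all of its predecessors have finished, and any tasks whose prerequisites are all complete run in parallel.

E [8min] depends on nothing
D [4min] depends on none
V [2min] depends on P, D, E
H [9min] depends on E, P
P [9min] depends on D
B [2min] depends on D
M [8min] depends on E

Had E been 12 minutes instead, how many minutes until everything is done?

The binding path is D→P→H = 4+9+9 = 22; finish at 22 minutes.
The longest path through E is only 17 minutes, so E has float 5.
No other chain overtakes it, so the finish is 22 minutes.

22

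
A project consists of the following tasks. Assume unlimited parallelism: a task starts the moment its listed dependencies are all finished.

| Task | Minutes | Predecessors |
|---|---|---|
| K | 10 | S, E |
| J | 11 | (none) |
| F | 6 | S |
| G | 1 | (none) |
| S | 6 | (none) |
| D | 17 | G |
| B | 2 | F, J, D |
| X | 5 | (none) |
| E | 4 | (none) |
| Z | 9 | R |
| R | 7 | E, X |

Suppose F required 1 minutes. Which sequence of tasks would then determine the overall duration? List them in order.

Critical path before the change: X→R→Z = 5+7+9 = 21 giving 21 minutes.
The longest path through F is only 14 minutes, so F has float 7.
The critical path is still X→R→Z; finish is now 21 minutes.

X, R, Z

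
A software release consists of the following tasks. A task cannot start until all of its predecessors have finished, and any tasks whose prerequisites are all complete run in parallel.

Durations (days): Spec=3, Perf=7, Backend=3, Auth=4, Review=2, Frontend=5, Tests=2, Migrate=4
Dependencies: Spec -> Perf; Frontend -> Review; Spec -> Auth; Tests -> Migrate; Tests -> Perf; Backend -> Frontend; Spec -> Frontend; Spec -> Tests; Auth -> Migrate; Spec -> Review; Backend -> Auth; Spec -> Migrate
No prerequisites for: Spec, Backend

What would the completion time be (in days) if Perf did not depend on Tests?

11

With the dependency in place, Spec→Tests→Perf = 3+2+7 = 12 sets the finish at 12 days.
Without Tests→Perf, Perf's earliest start moves from 5 to 3.
The longest chain is now Spec→Auth→Migrate = 3+4+4 = 11, so the software release takes 11 days.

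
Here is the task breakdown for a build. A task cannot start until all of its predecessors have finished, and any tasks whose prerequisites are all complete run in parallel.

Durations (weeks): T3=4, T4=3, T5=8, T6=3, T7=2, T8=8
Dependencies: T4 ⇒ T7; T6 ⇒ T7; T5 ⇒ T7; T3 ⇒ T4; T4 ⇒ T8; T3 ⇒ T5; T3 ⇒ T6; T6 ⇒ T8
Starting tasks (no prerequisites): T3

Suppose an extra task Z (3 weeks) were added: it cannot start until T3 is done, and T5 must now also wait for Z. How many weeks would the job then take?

17

Originally the job takes 15 weeks.
With Z inserted, T5 now waits for max(T3, Z).
New critical path: T3→Z→T5→T7 = 4+3+8+2 = 17 ⇒ 17 weeks.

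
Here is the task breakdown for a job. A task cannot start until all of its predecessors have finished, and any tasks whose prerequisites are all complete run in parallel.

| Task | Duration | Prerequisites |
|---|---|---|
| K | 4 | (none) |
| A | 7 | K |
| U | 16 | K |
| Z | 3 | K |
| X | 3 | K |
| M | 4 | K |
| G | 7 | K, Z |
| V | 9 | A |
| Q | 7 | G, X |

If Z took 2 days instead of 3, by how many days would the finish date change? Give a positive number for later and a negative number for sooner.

-1

Baseline: K→Z→G→Q = 4+3+7+7 = 21 → 21 days.
Z is on the critical path; changing it to 2 makes that path 20 days.
New critical path: K→A→V = 4+7+9 = 20 ⇒ 20 days.
Change in finish: 20 − 21 = -1 days.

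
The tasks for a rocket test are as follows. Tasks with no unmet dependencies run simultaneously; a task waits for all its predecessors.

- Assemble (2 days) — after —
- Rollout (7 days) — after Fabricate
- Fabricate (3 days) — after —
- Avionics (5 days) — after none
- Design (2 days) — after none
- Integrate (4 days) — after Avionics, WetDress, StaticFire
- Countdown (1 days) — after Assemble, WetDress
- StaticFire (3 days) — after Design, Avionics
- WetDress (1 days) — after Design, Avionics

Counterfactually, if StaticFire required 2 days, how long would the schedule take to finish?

As given, the longest chain is Avionics→StaticFire→Integrate = 5+3+4 = 12, so the finish is 12 days.
StaticFire lies on that path, so at 2 days the path becomes 11 days.
That remains the longest chain; total 11 days.

11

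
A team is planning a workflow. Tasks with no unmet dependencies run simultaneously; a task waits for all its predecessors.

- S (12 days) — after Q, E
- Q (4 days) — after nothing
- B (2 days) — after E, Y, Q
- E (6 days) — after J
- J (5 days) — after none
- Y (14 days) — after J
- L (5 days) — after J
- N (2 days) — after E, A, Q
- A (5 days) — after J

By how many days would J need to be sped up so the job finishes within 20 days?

3

Current finish: 23 days; target: 20.
J is on every critical path, so each day cut from J cuts the finish by one (this holds down to a finish of 19).
Need 23 − 20 = 3 days off J → J becomes 2 days, finish becomes 20.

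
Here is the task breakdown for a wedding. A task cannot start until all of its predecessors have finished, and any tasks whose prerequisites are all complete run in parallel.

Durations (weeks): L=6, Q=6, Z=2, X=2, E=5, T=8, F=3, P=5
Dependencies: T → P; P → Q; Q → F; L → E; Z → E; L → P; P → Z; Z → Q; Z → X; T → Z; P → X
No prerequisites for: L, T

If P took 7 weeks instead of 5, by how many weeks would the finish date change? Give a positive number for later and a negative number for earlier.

2

Actual critical path: T→P→Z→Q→F = 8+5+2+6+3 = 24 ⇒ 24 weeks.
P is on the critical path; changing it to 7 makes that path 26 weeks.
That remains the longest chain; total 26 weeks.
Change in finish: 26 − 24 = +2 weeks.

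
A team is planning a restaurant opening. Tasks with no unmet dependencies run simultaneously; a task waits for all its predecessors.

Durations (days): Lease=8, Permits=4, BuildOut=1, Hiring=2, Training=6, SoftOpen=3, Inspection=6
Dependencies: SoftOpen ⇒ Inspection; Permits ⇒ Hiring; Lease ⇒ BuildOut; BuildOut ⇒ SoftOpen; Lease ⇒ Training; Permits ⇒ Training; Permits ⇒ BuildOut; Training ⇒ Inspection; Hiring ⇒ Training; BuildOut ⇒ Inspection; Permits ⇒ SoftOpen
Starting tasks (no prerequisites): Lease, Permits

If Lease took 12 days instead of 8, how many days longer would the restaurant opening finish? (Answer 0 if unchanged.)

Critical path before the change: Lease→Training→Inspection = 8+6+6 = 20 giving 20 days.
Since Lease is critical, the +4 change carries straight to that chain (now 24 days).
That remains the longest chain; total 24 days.
Change in finish: 24 − 20 = +4 days.

4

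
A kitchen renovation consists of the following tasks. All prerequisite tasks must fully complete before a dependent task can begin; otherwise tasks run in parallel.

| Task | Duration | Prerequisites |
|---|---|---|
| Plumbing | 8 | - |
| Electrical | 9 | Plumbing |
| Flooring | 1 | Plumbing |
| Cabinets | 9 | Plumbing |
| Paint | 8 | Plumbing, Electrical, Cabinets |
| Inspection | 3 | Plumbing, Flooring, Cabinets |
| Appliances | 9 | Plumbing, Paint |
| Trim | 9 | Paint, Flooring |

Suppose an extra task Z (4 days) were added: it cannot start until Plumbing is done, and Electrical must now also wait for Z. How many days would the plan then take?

Originally the plan takes 34 days.
With Z inserted, Electrical now waits for max(Plumbing, Z).
New critical path: Plumbing→Z→Electrical→Paint→Appliances = 8+4+9+8+9 = 38 ⇒ 38 days.

38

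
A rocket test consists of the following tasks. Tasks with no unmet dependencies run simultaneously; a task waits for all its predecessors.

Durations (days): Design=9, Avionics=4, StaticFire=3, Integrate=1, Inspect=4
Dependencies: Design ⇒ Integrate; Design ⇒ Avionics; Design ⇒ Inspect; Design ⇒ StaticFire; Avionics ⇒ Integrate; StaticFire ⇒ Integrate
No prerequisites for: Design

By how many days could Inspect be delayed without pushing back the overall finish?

1

The longest chain is Design→Avionics→Integrate = 9+4+1 = 14; overall finish 14 days.
Longest path through Inspect: 13 days (earliest finish 13, latest finish 14).
Slack of Inspect = 10 − 9 = 1 day.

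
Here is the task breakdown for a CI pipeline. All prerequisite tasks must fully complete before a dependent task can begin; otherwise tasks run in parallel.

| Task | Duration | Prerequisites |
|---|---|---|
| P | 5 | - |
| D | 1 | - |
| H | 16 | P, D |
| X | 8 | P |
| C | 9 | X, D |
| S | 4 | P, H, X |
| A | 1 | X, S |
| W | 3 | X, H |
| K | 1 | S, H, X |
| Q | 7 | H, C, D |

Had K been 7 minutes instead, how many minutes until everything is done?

32

Critical path before the change: P→X→C→Q = 5+8+9+7 = 29 giving 29 minutes.
K is off the critical path — its longest chain is 26 minutes, giving 3 of slack.
New critical path: P→H→S→K = 5+16+4+7 = 32 ⇒ 32 minutes.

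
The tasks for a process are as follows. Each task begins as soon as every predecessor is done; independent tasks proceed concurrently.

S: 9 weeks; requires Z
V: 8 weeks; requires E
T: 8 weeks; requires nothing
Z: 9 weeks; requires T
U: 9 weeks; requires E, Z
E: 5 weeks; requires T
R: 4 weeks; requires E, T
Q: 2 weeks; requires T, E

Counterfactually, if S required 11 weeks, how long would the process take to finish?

Actual critical path: T→Z→S = 8+9+9 = 26 ⇒ 26 weeks.
S lies on that path, so at 11 weeks the path becomes 28 weeks.
No other chain overtakes it, so the finish is 28 weeks.

28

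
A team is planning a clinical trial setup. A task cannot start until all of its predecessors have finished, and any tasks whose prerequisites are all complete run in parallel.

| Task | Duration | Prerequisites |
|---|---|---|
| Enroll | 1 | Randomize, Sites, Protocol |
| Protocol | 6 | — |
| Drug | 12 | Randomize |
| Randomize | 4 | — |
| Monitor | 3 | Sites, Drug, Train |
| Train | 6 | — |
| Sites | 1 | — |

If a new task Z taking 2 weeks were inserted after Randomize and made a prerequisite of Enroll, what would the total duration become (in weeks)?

19

Originally the plan takes 19 weeks.
With Z inserted, Enroll now waits for max(Randomize, Sites, Protocol, Z).
New critical path: Randomize→Drug→Monitor = 4+12+3 = 19 ⇒ 19 weeks.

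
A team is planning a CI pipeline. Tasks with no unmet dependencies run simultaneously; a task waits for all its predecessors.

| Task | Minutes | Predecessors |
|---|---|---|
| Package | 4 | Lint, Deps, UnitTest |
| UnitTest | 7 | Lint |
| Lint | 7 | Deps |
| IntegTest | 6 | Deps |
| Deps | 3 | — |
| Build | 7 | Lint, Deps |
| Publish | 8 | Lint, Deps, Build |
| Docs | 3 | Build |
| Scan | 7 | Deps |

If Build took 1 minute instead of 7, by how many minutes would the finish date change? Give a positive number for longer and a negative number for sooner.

-4

As given, the longest chain is Deps→Lint→Build→Publish = 3+7+7+8 = 25, so the finish is 25 minutes.
Build is on the critical path; changing it to 1 makes that path 19 minutes.
The binding chain switches to Deps→Lint→UnitTest→Package = 3+7+7+4 = 21; finish 21 minutes.
Change in finish: 21 − 25 = -4 minutes.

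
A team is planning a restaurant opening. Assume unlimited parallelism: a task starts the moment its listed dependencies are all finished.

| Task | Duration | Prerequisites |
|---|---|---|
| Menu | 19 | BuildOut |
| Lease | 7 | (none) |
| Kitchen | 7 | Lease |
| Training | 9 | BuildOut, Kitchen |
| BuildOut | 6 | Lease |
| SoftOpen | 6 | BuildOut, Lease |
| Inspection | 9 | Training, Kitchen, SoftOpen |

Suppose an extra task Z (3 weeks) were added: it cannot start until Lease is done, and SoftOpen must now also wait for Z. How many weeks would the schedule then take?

32

Originally the schedule takes 32 weeks.
With Z inserted, SoftOpen now waits for max(BuildOut, Lease, Z).
New critical path: Lease→BuildOut→Menu = 7+6+19 = 32 ⇒ 32 weeks.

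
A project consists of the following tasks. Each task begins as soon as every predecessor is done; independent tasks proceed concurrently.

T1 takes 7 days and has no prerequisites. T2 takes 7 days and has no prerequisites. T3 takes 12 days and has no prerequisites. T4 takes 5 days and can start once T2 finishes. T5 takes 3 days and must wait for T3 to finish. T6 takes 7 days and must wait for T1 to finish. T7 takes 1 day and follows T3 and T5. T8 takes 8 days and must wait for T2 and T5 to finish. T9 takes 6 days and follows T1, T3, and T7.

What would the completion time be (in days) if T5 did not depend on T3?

With the dependency in place, T3→T5→T8 = 12+3+8 = 23 sets the finish at 23 days.
Without T3→T5, T5's earliest start moves from 12 to 0.
The longest chain is now T3→T7→T9 = 12+1+6 = 19, so the plan takes 19 days.

19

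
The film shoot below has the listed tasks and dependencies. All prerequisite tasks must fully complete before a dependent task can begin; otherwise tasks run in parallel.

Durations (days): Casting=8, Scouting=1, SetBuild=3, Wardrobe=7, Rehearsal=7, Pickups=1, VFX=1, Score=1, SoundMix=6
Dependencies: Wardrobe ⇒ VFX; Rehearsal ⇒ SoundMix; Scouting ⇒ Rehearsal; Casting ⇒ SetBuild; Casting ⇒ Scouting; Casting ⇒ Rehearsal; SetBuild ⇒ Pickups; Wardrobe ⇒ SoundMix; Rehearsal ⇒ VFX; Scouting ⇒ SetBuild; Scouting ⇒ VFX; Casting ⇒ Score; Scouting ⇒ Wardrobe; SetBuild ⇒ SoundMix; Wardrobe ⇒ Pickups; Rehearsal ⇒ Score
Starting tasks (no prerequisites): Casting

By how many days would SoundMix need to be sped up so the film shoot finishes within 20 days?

Current finish: 22 days; target: 20.
SoundMix is on every critical path, so each day cut from SoundMix cuts the finish by one (this holds down to a finish of 17).
Need 22 − 20 = 2 days off SoundMix → SoundMix becomes 4 days, finish becomes 20.

2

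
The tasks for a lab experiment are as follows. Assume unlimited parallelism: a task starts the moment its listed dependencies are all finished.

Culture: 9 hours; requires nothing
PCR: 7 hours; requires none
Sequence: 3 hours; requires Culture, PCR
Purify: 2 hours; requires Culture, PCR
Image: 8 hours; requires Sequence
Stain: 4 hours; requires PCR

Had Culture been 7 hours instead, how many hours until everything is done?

18

Baseline: Culture→Sequence→Image = 9+3+8 = 20 → 20 hours.
Culture lies on that path, so at 7 hours the path becomes 18 hours.
The critical path is still Culture→Sequence→Image; finish is now 18 hours.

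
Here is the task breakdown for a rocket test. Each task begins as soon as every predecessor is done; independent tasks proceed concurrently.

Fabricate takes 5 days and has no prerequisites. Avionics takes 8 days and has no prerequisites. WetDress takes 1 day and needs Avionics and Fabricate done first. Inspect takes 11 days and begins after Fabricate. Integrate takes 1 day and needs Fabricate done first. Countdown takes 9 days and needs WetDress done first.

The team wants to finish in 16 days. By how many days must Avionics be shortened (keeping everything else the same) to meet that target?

Current finish: 18 days; target: 16.
Avionics is on every critical path, so each day cut from Avionics cuts the finish by one (this holds down to a finish of 16).
Need 18 − 16 = 2 days off Avionics → Avionics becomes 6 days, finish becomes 16.

2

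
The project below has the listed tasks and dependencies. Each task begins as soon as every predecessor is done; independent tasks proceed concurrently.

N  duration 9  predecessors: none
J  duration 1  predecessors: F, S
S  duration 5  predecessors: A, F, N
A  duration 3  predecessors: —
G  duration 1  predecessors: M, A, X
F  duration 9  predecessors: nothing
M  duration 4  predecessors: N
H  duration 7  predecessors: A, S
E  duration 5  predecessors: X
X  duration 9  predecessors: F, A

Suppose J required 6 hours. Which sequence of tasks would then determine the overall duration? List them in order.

F, X, E

Actual critical path: F→X→E = 9+9+5 = 23 ⇒ 23 hours.
The longest path through J is only 15 hours, so J has float 8.
No other chain overtakes it, so the finish is 23 hours.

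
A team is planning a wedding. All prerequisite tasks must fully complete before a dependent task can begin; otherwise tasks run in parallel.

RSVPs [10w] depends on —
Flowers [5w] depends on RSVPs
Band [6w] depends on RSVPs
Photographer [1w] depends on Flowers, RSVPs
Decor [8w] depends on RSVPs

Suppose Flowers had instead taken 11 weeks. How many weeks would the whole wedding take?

Critical path before the change: RSVPs→Decor = 10+8 = 18 giving 18 weeks.
Flowers has 2 weeks of float (longest path through it is 16).
The binding chain switches to RSVPs→Flowers→Photographer = 10+11+1 = 22; finish 22 weeks.

22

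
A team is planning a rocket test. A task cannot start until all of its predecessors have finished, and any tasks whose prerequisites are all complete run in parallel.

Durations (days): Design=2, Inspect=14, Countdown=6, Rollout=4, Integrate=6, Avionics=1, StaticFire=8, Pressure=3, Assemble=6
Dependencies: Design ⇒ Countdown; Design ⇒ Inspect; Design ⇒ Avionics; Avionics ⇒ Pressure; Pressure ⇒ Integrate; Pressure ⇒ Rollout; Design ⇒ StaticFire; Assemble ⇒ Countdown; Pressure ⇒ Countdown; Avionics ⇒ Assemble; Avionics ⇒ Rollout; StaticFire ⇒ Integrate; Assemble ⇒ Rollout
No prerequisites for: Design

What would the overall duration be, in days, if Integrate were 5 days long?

Baseline: Design→StaticFire→Integrate = 2+8+6 = 16 → 16 days.
Since Integrate is critical, the -1 change carries straight to that chain (now 15 days).
The binding chain switches to Design→Inspect = 2+14 = 16; finish 16 days.

16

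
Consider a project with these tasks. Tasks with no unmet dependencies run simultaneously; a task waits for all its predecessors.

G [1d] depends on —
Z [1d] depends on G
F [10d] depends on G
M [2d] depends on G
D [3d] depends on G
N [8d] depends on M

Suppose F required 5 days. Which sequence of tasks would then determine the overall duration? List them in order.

Critical path before the change: G→F = 1+10 = 11 giving 11 days.
Since F is critical, the -5 change carries straight to that chain (now 6 days).
The binding chain switches to G→M→N = 1+2+8 = 11; finish 11 days.

G, M, N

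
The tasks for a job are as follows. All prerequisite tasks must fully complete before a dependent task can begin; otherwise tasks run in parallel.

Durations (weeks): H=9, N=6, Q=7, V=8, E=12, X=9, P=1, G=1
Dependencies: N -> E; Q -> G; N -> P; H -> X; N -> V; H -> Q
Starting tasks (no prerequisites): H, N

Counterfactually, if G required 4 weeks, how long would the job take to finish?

Baseline: H→X = 9+9 = 18 → 18 weeks.
The longest path through G is only 17 weeks, so G has float 1.
Now H→Q→G = 9+7+4 = 20 is longest, so the finish becomes 20 weeks.

20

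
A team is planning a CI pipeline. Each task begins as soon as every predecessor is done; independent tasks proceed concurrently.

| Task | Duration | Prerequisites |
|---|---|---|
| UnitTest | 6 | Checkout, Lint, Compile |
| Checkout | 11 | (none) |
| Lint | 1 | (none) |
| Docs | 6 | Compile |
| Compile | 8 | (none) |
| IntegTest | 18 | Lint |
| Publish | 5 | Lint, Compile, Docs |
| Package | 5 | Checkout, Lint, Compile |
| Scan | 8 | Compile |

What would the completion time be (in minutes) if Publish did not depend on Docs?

With the dependency in place, Compile→Docs→Publish = 8+6+5 = 19 sets the finish at 19 minutes.
Without Docs→Publish, Publish's earliest start moves from 14 to 8.
After: Lint→IntegTest = 1+18 = 19 → 19 minutes.

19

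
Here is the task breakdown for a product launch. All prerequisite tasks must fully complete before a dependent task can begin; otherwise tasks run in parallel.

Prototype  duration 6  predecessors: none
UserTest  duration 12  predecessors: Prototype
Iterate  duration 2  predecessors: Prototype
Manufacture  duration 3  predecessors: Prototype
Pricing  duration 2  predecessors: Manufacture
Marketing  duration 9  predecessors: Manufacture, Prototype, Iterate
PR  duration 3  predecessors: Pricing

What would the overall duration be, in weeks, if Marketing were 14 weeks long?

23

Baseline: Prototype→Manufacture→Marketing = 6+3+9 = 18 → 18 weeks.
Marketing is on the critical path; changing it to 14 makes that path 23 weeks.
The critical path is still Prototype→Manufacture→Marketing; finish is now 23 weeks.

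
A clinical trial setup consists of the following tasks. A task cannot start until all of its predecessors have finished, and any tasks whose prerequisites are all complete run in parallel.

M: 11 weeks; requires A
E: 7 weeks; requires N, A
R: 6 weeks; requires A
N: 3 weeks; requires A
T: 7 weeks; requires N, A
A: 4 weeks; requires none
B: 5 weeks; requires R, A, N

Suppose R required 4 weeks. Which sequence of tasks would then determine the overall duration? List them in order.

A, M

Actual critical path: A→R→B = 4+6+5 = 15 ⇒ 15 weeks.
R lies on that path, so at 4 weeks the path becomes 13 weeks.
The binding chain switches to A→M = 4+11 = 15; finish 15 weeks.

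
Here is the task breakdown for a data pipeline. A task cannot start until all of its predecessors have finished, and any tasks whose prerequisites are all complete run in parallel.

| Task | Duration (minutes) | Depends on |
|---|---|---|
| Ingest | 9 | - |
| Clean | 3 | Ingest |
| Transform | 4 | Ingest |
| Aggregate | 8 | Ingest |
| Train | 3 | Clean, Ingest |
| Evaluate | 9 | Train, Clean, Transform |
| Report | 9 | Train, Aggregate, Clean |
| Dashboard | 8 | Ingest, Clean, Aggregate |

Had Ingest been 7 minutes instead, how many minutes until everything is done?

Critical path before the change: Ingest→Aggregate→Report = 9+8+9 = 26 giving 26 minutes.
Ingest is on the critical path; changing it to 7 makes that path 24 minutes.
That remains the longest chain; total 24 minutes.

24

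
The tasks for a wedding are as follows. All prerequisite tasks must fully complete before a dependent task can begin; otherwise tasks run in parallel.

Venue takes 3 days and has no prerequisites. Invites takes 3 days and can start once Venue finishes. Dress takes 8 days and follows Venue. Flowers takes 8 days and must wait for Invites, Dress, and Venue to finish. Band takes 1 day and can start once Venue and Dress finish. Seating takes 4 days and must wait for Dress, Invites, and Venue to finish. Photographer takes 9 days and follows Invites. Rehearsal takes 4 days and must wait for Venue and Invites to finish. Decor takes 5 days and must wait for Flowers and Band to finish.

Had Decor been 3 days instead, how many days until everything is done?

22

Actual critical path: Venue→Dress→Flowers→Decor = 3+8+8+5 = 24 ⇒ 24 days.
Decor is on the critical path; changing it to 3 makes that path 22 days.
No other chain overtakes it, so the finish is 22 days.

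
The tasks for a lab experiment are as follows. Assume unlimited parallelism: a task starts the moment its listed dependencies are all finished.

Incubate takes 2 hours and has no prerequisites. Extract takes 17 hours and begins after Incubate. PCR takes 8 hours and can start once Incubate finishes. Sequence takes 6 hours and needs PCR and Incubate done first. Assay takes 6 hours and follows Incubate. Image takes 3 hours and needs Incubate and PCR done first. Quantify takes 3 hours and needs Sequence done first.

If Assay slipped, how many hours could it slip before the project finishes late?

11

The longest chain is Incubate→Extract = 2+17 = 19; overall finish 19 hours.
The longest chain containing Assay totals 8 hours.
So Assay can slip 19 − 8 = 11 hours.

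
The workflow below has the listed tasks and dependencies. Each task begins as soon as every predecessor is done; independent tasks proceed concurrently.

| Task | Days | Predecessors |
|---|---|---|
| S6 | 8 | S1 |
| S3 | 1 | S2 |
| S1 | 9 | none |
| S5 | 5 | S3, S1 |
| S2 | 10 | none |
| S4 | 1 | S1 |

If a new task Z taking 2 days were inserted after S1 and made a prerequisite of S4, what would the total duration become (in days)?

17

Originally the project takes 17 days.
With Z inserted, S4 now waits for max(S1, Z).
New critical path: S1→S6 = 9+8 = 17 ⇒ 17 days.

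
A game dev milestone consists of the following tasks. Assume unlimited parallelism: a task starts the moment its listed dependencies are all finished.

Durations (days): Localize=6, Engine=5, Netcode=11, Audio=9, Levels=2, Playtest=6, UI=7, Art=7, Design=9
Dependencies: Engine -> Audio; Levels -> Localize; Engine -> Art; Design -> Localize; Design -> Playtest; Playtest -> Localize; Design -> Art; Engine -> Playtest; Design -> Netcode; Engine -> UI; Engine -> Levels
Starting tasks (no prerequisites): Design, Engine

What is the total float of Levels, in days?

Critical path: Design→Playtest→Localize = 9+6+6 = 21, so the finish is 21 days.
Longest path through Levels: 13 days (earliest finish 7, latest finish 15).
So Levels can slip 15 − 7 = 8 days.

8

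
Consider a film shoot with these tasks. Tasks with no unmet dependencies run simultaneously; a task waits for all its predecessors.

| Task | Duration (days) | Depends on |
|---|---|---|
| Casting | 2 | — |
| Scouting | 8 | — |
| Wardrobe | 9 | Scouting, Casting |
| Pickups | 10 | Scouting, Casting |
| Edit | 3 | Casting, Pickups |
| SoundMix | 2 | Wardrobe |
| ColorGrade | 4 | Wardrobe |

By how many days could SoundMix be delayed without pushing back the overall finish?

2

Critical path: Scouting→Wardrobe→ColorGrade = 8+9+4 = 21, so the finish is 21 days.
The longest chain containing SoundMix totals 19 days.
Float = 21 − 19 = 2.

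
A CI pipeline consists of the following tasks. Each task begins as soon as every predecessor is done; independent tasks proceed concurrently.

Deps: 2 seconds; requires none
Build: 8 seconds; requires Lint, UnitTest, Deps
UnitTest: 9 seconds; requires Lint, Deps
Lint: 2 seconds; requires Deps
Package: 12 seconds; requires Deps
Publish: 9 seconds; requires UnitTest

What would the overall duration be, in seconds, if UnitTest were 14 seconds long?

The binding path is Deps→Lint→UnitTest→Publish = 2+2+9+9 = 22; finish at 22 seconds.
UnitTest lies on that path, so at 14 seconds the path becomes 27 seconds.
The critical path is still Deps→Lint→UnitTest→Publish; finish is now 27 seconds.

27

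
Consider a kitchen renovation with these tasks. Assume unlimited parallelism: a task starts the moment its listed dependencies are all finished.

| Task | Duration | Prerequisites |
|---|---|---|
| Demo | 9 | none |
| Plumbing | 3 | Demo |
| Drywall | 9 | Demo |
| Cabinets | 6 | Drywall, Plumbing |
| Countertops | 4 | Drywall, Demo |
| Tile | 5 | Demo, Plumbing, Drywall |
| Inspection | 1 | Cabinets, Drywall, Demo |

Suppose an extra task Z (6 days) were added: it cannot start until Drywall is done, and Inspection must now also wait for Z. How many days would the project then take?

Originally the project takes 25 days.
With Z inserted, Inspection now waits for max(Cabinets, Drywall, Demo, Z).
New critical path: Demo→Drywall→Z→Inspection = 9+9+6+1 = 25 ⇒ 25 days.

25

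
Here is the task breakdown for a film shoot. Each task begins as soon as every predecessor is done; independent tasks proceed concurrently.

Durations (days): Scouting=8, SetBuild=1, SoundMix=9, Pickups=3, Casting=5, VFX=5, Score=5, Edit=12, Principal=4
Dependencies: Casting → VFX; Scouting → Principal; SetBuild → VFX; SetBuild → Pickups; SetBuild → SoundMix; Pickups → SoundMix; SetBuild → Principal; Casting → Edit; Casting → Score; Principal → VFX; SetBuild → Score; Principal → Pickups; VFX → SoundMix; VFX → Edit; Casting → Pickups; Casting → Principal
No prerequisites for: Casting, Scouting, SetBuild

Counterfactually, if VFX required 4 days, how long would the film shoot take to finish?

28

Baseline: Scouting→Principal→VFX→Edit = 8+4+5+12 = 29 → 29 days.
Since VFX is critical, the -1 change carries straight to that chain (now 28 days).
That remains the longest chain; total 28 days.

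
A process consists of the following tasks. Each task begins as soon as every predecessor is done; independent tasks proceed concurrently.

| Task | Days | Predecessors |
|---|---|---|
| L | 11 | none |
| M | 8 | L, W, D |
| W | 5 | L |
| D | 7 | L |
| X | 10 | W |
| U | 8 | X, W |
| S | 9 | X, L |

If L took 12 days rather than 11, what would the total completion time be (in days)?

The binding path is L→W→X→S = 11+5+10+9 = 35; finish at 35 days.
L is on the critical path; changing it to 12 makes that path 36 days.
No other chain overtakes it, so the finish is 36 days.

36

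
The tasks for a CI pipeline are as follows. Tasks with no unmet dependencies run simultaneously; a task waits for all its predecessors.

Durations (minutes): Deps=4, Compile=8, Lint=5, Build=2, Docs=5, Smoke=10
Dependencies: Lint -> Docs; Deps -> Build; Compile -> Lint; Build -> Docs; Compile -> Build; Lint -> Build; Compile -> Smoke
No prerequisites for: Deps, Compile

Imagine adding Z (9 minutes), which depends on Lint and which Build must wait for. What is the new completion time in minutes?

Originally the project takes 20 minutes.
With Z inserted, Build now waits for max(Lint, Deps, Compile, Z).
New critical path: Compile→Lint→Z→Build→Docs = 8+5+9+2+5 = 29 ⇒ 29 minutes.

29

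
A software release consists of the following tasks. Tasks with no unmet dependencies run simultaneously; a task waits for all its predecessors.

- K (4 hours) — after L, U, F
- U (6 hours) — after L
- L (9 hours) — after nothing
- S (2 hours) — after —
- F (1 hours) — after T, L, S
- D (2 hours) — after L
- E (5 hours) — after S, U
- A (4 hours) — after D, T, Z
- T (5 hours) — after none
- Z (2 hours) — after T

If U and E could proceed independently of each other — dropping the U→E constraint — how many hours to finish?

Before: longest chain L→U→E = 9+6+5 = 20, finish 20.
Without U→E, E's earliest start moves from 15 to 2.
The longest chain is now L→U→K = 9+6+4 = 19, so the job takes 19 hours.

19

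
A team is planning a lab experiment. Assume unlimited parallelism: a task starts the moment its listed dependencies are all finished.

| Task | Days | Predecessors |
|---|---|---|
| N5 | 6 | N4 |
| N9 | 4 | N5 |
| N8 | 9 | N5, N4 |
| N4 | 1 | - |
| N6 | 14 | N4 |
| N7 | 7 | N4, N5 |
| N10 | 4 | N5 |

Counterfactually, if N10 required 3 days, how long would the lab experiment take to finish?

16

The binding path is N4→N5→N8 = 1+6+9 = 16; finish at 16 days.
N10 is off the critical path — its longest chain is 11 days, giving 5 of slack.
That remains the longest chain; total 16 days.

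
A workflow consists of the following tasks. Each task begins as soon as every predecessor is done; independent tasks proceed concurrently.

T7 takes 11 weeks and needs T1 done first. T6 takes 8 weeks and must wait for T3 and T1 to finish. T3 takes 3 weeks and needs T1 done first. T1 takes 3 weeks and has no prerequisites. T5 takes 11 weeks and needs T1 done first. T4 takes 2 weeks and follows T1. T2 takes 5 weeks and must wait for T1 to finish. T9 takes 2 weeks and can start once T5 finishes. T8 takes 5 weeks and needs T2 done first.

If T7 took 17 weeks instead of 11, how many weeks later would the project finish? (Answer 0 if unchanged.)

Critical path before the change: T1→T5→T9 = 3+11+2 = 16 giving 16 weeks.
T7 has 2 weeks of float (longest path through it is 14).
The binding chain switches to T1→T7 = 3+17 = 20; finish 20 weeks.
Change in finish: 20 − 16 = +4 weeks.

4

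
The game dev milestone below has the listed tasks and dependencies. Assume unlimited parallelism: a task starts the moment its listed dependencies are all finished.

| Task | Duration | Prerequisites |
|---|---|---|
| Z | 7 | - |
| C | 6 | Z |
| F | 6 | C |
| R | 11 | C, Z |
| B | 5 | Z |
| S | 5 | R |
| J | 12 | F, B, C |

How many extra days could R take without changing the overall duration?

Z→C→F→J = 7+6+6+12 = 31 sets the makespan at 31 days.
The longest chain containing R totals 29 days.
Slack of R = 15 − 13 = 2 days.

2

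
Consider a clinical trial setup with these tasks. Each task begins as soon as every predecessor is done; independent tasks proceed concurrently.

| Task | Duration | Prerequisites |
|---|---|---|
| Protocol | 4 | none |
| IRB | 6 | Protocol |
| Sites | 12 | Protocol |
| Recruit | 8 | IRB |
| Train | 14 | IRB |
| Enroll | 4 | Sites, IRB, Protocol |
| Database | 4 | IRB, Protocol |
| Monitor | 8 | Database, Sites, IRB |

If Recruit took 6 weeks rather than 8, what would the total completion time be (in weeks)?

24

Baseline: Protocol→IRB→Train = 4+6+14 = 24 → 24 weeks.
Recruit is off the critical path — its longest chain is 18 weeks, giving 6 of slack.
That remains the longest chain; total 24 weeks.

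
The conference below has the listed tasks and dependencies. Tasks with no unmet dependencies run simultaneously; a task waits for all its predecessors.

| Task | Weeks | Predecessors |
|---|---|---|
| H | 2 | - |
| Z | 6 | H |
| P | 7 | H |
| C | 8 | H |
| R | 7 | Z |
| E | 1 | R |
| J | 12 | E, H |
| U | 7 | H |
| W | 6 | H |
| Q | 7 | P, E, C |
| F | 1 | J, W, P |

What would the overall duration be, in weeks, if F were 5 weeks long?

As given, the longest chain is H→Z→R→E→J→F = 2+6+7+1+12+1 = 29, so the finish is 29 weeks.
Since F is critical, the +4 change carries straight to that chain (now 33 weeks).
The critical path is still H→Z→R→E→J→F; finish is now 33 weeks.

33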